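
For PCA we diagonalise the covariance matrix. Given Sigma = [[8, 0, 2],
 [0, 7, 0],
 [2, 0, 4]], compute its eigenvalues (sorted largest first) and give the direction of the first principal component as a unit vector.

Step 1 — characteristic polynomial p(λ) = det(λI - Sigma) = λ³ - tr·λ² + c_1·λ - det, where tr = trace, c_1 = sum of the principal 2×2 minors, det = det(Sigma):
  tr = 8 + 7 + 4 = 19,
  c_1 = (8·7 - (0)²) + (8·4 - (2)²) + (7·4 - (0)²) = 56 + 28 + 28 = 112,
  det = 8·(7·4 - (0)²) - (0)·((0)·4 - (0)·(2)) + (2)·((0)·(0) - 7·(2)) = 8·(28) - (0)·(0) + (2)·(-14) = 196.
  So p(λ) = λ³ - 19λ² + 112λ - 196.
Step 2 — look for an integer root (rational root theorem: any rational root is an integer divisor of 196). Testing λ = 7:
  p(7) = 343 - 931 + 784 - 196 = 0  ✓
  Dividing out (λ - 7): p(λ) = (λ - 7)(λ² - 12λ + 28).
Step 3 — remaining eigenvalues from the quadratic λ² - 12λ + 28 = 0:
  Δ = 12² - 4·28 = 144 - 112 = 32,  λ = (12 ± √32)/2 = (12 ± 5.6569)/2 ≈ 8.8284 or 3.1716.
  Sorted: λ_1 = 8.8284,  λ_2 = 7,  λ_3 = 3.1716  (check: sum = 19 = tr ✓).

Step 4 — unit eigenvector for λ_1 ≈ 8.8284: v spans the null space of (Sigma - λ_1 I), whose rows are
  r_1 = (-0.8284, 0, 2),  r_2 = (0, -1.8284, 0),  r_3 = (2, 0, -4.8284).
  v is orthogonal to every row, so take v ∝ r_1 × r_2 = ((0)·(0) - (2)·(-1.8284), (2)·(0) - (-0.8284)·(0), (-0.8284)·(-1.8284) - (0)·(0)) ≈ (3.6569, 0, 1.5147).
  Let u = (3.6569, 0, 1.5147).
  ||u|| = √((3.6569)² + (0)² + (1.5147)²) = √(15.667) ≈ 3.9582,  v_1 = u/||u|| ≈ (0.9239, 0, 0.3827) (||v_1|| = 1).

λ_1 = 8.8284,  λ_2 = 7,  λ_3 = 3.1716;  v_1 ≈ (0.9239, 0, 0.3827)


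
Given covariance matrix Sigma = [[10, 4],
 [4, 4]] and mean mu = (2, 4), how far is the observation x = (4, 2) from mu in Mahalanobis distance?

Step 1 — centre the observation: (x - mu) = (2, -2).

Step 2 — invert Sigma. det(Sigma) = 10·4 - (4)² = 24.
  Sigma^{-1} = (1/det) · [[d, -b], [-b, a]] = [[0.1667, -0.1667],
 [-0.1667, 0.4167]].

Step 3 — form the quadratic (x - mu)^T · Sigma^{-1} · (x - mu):
  Sigma^{-1} · (x - mu) = (0.6667, -1.1667).
  (x - mu)^T · [Sigma^{-1} · (x - mu)] = (2)·(0.6667) + (-2)·(-1.1667) = 3.6667.

Step 4 — take square root: d = √(3.6667) ≈ 1.9149.

d(x, mu) = √(3.6667) ≈ 1.9149


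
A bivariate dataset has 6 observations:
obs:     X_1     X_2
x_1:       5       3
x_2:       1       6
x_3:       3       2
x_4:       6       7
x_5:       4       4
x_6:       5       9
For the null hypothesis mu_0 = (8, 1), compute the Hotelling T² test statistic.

Step 1 — sample mean vector:
  mean(X_1) = (5 + 1 + 3 + 6 + 4 + 5) / 6 = 24/6 = 4
  mean(X_2) = (3 + 6 + 2 + 7 + 4 + 9) / 6 = 31/6 = 5.1667
  x̄ = (4, 5.1667),  deviation x̄ - mu_0 = (4, 5.1667) - (8, 1) = (-4, 4.1667).

Step 2 — sample covariance matrix, S[i,j] = (1/(n-1)) · Σ_k (x_{k,i} - mean_i) · (x_{k,j} - mean_j), divisor n-1 = 5:
  S[X_1,X_1] = ((1)·(1) + (-3)·(-3) + (-1)·(-1) + (2)·(2) + (0)·(0) + (1)·(1)) / 5 = 16/5 = 3.2
  S[X_1,X_2] = ((1)·(-2.1667) + (-3)·(0.8333) + (-1)·(-3.1667) + (2)·(1.8333) + (0)·(-1.1667) + (1)·(3.8333)) / 5 = 6/5 = 1.2
  S[X_2,X_2] = ((-2.1667)·(-2.1667) + (0.8333)·(0.8333) + (-3.1667)·(-3.1667) + (1.8333)·(1.8333) + (-1.1667)·(-1.1667) + (3.8333)·(3.8333)) / 5 = 34.8333/5 = 6.9667
  S = [[3.2, 1.2],
 [1.2, 6.9667]].

Step 3 — invert S. det(S) = 3.2·6.9667 - (1.2)² = 20.8533.
  S^{-1} = (1/det) · [[d, -b], [-b, a]] = [[0.3341, -0.0575],
 [-0.0575, 0.1535]].

Step 4 — quadratic form (x̄ - mu_0)^T · S^{-1} · (x̄ - mu_0):
  S^{-1} · (x̄ - mu_0) = (-1.5761, 0.8696),
  (x̄ - mu_0)^T · [...] = (-4)·(-1.5761) + (4.1667)·(0.8696) = 9.9275.

Step 5 — scale by n: T² = 6 · 9.9275 = 59.5652.

T² ≈ 59.5652


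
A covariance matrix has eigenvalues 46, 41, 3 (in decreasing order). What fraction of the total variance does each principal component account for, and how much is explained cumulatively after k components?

Step 1 — total variance = trace(Sigma) = Σ λ_i = 46 + 41 + 3 = 90.

Step 2 — fraction explained by component i = λ_i / Σ λ:
  PC1: 46/90 = 0.5111
  PC2: 41/90 = 0.4556
  PC3: 3/90 = 0.0333

Step 3 — cumulative fraction after k components = (λ_1 + ... + λ_k) / Σ λ:
  k = 1: 46/90 = 0.5111
  k = 2: (46 + 41)/90 = 87/90 = 0.9667
  k = 3: (46 + 41 + 3)/90 = 90/90 = 1

Summary (fraction, with percent):

explained: PC1 0.5111 (51.11%), PC2 0.4556 (45.56%), PC3 0.0333 (3.33%);  cumulative: 0.5111, 0.9667, 1


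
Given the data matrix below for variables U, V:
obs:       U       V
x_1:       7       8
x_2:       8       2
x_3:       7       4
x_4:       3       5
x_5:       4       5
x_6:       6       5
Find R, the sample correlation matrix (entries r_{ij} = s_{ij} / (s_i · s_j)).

Step 1 — column means:
  mean(U) = (7 + 8 + 7 + 3 + 4 + 6) / 6 = 35/6 = 5.8333
  mean(V) = (8 + 2 + 4 + 5 + 5 + 5) / 6 = 29/6 = 4.8333

Step 2 — sample variances and covariances s[i,j] = (1/(n-1)) · Σ_k (x_{k,i} - mean_i) · (x_{k,j} - mean_j), with n-1 = 5:
  s[U,U] = ((1.1667)·(1.1667) + (2.1667)·(2.1667) + (1.1667)·(1.1667) + (-2.8333)·(-2.8333) + (-1.8333)·(-1.8333) + (0.1667)·(0.1667)) / 5 = 18.8333/5 = 3.7667
  s[U,V] = ((1.1667)·(3.1667) + (2.1667)·(-2.8333) + (1.1667)·(-0.8333) + (-2.8333)·(0.1667) + (-1.8333)·(0.1667) + (0.1667)·(0.1667)) / 5 = -4.1667/5 = -0.8333
  s[V,V] = ((3.1667)·(3.1667) + (-2.8333)·(-2.8333) + (-0.8333)·(-0.8333) + (0.1667)·(0.1667) + (0.1667)·(0.1667) + (0.1667)·(0.1667)) / 5 = 18.8333/5 = 3.7667
  Sample standard deviations s_i = √(s[i,i]):
  s(U) = √(3.7667) = 1.9408
  s(V) = √(3.7667) = 1.9408

Step 3 — r_{ij} = s_{ij} / (s_i · s_j):
  r[U,U] = 1 (diagonal).
  r[U,V] = -0.8333 / (1.9408 · 1.9408) = -0.8333 / 3.7667 = -0.2212
  r[V,V] = 1 (diagonal).

R is symmetric with unit diagonal. Assembling:

R = [[1, -0.2212],
 [-0.2212, 1]]


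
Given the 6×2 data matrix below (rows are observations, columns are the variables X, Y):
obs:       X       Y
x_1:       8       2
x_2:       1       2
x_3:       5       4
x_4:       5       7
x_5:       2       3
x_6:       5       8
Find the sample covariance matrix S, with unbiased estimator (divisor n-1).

Step 1 — column means:
  mean(X) = (8 + 1 + 5 + 5 + 2 + 5) / 6 = 26/6 = 4.3333
  mean(Y) = (2 + 2 + 4 + 7 + 3 + 8) / 6 = 26/6 = 4.3333

Step 2 — sample covariance S[i,j] = (1/(n-1)) · Σ_k (x_{k,i} - mean_i) · (x_{k,j} - mean_j), with n-1 = 5.
  S[X,X] = ((3.6667)·(3.6667) + (-3.3333)·(-3.3333) + (0.6667)·(0.6667) + (0.6667)·(0.6667) + (-2.3333)·(-2.3333) + (0.6667)·(0.6667)) / 5 = 31.3333/5 = 6.2667
  S[X,Y] = ((3.6667)·(-2.3333) + (-3.3333)·(-2.3333) + (0.6667)·(-0.3333) + (0.6667)·(2.6667) + (-2.3333)·(-1.3333) + (0.6667)·(3.6667)) / 5 = 6.3333/5 = 1.2667
  S[Y,Y] = ((-2.3333)·(-2.3333) + (-2.3333)·(-2.3333) + (-0.3333)·(-0.3333) + (2.6667)·(2.6667) + (-1.3333)·(-1.3333) + (3.6667)·(3.6667)) / 5 = 33.3333/5 = 6.6667

S is symmetric (S[j,i] = S[i,j]). Assembling:

S = [[6.2667, 1.2667],
 [1.2667, 6.6667]]


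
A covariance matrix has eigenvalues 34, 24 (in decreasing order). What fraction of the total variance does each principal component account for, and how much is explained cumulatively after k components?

Step 1 — total variance = trace(Sigma) = Σ λ_i = 34 + 24 = 58.

Step 2 — fraction explained by component i = λ_i / Σ λ:
  PC1: 34/58 = 0.5862
  PC2: 24/58 = 0.4138

Step 3 — cumulative fraction after k components = (λ_1 + ... + λ_k) / Σ λ:
  k = 1: 34/58 = 0.5862
  k = 2: (34 + 24)/58 = 58/58 = 1

Summary (fraction, with percent):

explained: PC1 0.5862 (58.62%), PC2 0.4138 (41.38%);  cumulative: 0.5862, 1


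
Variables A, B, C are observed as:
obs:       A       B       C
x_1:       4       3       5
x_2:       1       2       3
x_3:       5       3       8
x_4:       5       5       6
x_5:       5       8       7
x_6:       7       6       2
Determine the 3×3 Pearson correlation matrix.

Step 1 — column means:
  mean(A) = (4 + 1 + 5 + 5 + 5 + 7) / 6 = 27/6 = 4.5
  mean(B) = (3 + 2 + 3 + 5 + 8 + 6) / 6 = 27/6 = 4.5
  mean(C) = (5 + 3 + 8 + 6 + 7 + 2) / 6 = 31/6 = 5.1667

Step 2 — sample variances and covariances s[i,j] = (1/(n-1)) · Σ_k (x_{k,i} - mean_i) · (x_{k,j} - mean_j), with n-1 = 5:
  s[A,A] = ((-0.5)·(-0.5) + (-3.5)·(-3.5) + (0.5)·(0.5) + (0.5)·(0.5) + (0.5)·(0.5) + (2.5)·(2.5)) / 5 = 19.5/5 = 3.9
  s[A,B] = ((-0.5)·(-1.5) + (-3.5)·(-2.5) + (0.5)·(-1.5) + (0.5)·(0.5) + (0.5)·(3.5) + (2.5)·(1.5)) / 5 = 14.5/5 = 2.9
  s[A,C] = ((-0.5)·(-0.1667) + (-3.5)·(-2.1667) + (0.5)·(2.8333) + (0.5)·(0.8333) + (0.5)·(1.8333) + (2.5)·(-3.1667)) / 5 = 2.5/5 = 0.5
  s[B,B] = ((-1.5)·(-1.5) + (-2.5)·(-2.5) + (-1.5)·(-1.5) + (0.5)·(0.5) + (3.5)·(3.5) + (1.5)·(1.5)) / 5 = 25.5/5 = 5.1
  s[B,C] = ((-1.5)·(-0.1667) + (-2.5)·(-2.1667) + (-1.5)·(2.8333) + (0.5)·(0.8333) + (3.5)·(1.8333) + (1.5)·(-3.1667)) / 5 = 3.5/5 = 0.7
  s[C,C] = ((-0.1667)·(-0.1667) + (-2.1667)·(-2.1667) + (2.8333)·(2.8333) + (0.8333)·(0.8333) + (1.8333)·(1.8333) + (-3.1667)·(-3.1667)) / 5 = 26.8333/5 = 5.3667
  Sample standard deviations s_i = √(s[i,i]):
  s(A) = √(3.9) = 1.9748
  s(B) = √(5.1) = 2.2583
  s(C) = √(5.3667) = 2.3166

Step 3 — r_{ij} = s_{ij} / (s_i · s_j):
  r[A,A] = 1 (diagonal).
  r[A,B] = 2.9 / (1.9748 · 2.2583) = 2.9 / 4.4598 = 0.6503
  r[A,C] = 0.5 / (1.9748 · 2.3166) = 0.5 / 4.5749 = 0.1093
  r[B,B] = 1 (diagonal).
  r[B,C] = 0.7 / (2.2583 · 2.3166) = 0.7 / 5.2316 = 0.1338
  r[C,C] = 1 (diagonal).

R is symmetric with unit diagonal. Assembling:

R = [[1, 0.6503, 0.1093],
 [0.6503, 1, 0.1338],
 [0.1093, 0.1338, 1]]


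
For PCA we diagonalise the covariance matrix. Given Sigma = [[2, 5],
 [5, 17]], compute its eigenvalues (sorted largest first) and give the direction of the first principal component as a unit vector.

Step 1 — characteristic polynomial of 2×2 Sigma:
  det(Sigma - λI) = λ² - trace · λ + det = 0.
  trace = 2 + 17 = 19, det = 2·17 - (5)² = 9.
Step 2 — discriminant:
  Δ = trace² - 4·det = 361 - 36 = 325.
Step 3 — eigenvalues:
  λ = (trace ± √Δ)/2 = (19 ± 18.0278)/2,
  λ_1 = 18.5139,  λ_2 = 0.4861.

Step 4 — unit eigenvector for λ_1: solve (Sigma - λ_1 I)v = 0. First row:
  (2 - 18.5139)·v_x + (5)·v_y = 0, i.e. (-16.5139)·v_x + (5)·v_y = 0,
  so v ∝ (b, λ_1 - a) = (5, 16.5139) = u.
  ||u|| = √((5)² + (16.5139)²) = √(297.7082) ≈ 17.2542,
  v_1 = u/||u|| ≈ (0.2898, 0.9571) (||v_1|| = 1).

λ_1 = 18.5139,  λ_2 = 0.4861;  v_1 ≈ (0.2898, 0.9571)


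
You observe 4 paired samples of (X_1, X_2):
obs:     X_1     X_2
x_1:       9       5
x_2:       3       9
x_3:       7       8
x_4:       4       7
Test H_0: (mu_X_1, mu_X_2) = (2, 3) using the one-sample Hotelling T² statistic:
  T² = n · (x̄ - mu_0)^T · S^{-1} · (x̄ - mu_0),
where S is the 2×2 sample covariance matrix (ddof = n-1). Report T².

Step 1 — sample mean vector:
  mean(X_1) = (9 + 3 + 7 + 4) / 4 = 23/4 = 5.75
  mean(X_2) = (5 + 9 + 8 + 7) / 4 = 29/4 = 7.25
  x̄ = (5.75, 7.25),  deviation x̄ - mu_0 = (5.75, 7.25) - (2, 3) = (3.75, 4.25).

Step 2 — sample covariance matrix, S[i,j] = (1/(n-1)) · Σ_k (x_{k,i} - mean_i) · (x_{k,j} - mean_j), divisor n-1 = 3:
  S[X_1,X_1] = ((3.25)·(3.25) + (-2.75)·(-2.75) + (1.25)·(1.25) + (-1.75)·(-1.75)) / 3 = 22.75/3 = 7.5833
  S[X_1,X_2] = ((3.25)·(-2.25) + (-2.75)·(1.75) + (1.25)·(0.75) + (-1.75)·(-0.25)) / 3 = -10.75/3 = -3.5833
  S[X_2,X_2] = ((-2.25)·(-2.25) + (1.75)·(1.75) + (0.75)·(0.75) + (-0.25)·(-0.25)) / 3 = 8.75/3 = 2.9167
  S = [[7.5833, -3.5833],
 [-3.5833, 2.9167]].

Step 3 — invert S. det(S) = 7.5833·2.9167 - (-3.5833)² = 9.2778.
  S^{-1} = (1/det) · [[d, -b], [-b, a]] = [[0.3144, 0.3862],
 [0.3862, 0.8174]].

Step 4 — quadratic form (x̄ - mu_0)^T · S^{-1} · (x̄ - mu_0):
  S^{-1} · (x̄ - mu_0) = (2.8204, 4.9222),
  (x̄ - mu_0)^T · [...] = (3.75)·(2.8204) + (4.25)·(4.9222) = 31.4955.

Step 5 — scale by n: T² = 4 · 31.4955 = 125.982.

T² ≈ 125.982


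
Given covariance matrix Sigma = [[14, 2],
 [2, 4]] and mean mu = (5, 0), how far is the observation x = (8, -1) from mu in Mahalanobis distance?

Step 1 — centre the observation: (x - mu) = (3, -1).

Step 2 — invert Sigma. det(Sigma) = 14·4 - (2)² = 52.
  Sigma^{-1} = (1/det) · [[d, -b], [-b, a]] = [[0.0769, -0.0385],
 [-0.0385, 0.2692]].

Step 3 — form the quadratic (x - mu)^T · Sigma^{-1} · (x - mu):
  Sigma^{-1} · (x - mu) = (0.2692, -0.3846).
  (x - mu)^T · [Sigma^{-1} · (x - mu)] = (3)·(0.2692) + (-1)·(-0.3846) = 1.1923.

Step 4 — take square root: d = √(1.1923) ≈ 1.0919.

d(x, mu) = √(1.1923) ≈ 1.0919


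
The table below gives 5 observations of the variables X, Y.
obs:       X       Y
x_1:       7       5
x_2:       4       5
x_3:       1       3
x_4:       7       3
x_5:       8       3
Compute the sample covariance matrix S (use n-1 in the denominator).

Step 1 — column means:
  mean(X) = (7 + 4 + 1 + 7 + 8) / 5 = 27/5 = 5.4
  mean(Y) = (5 + 5 + 3 + 3 + 3) / 5 = 19/5 = 3.8

Step 2 — sample covariance S[i,j] = (1/(n-1)) · Σ_k (x_{k,i} - mean_i) · (x_{k,j} - mean_j), with n-1 = 4.
  S[X,X] = ((1.6)·(1.6) + (-1.4)·(-1.4) + (-4.4)·(-4.4) + (1.6)·(1.6) + (2.6)·(2.6)) / 4 = 33.2/4 = 8.3
  S[X,Y] = ((1.6)·(1.2) + (-1.4)·(1.2) + (-4.4)·(-0.8) + (1.6)·(-0.8) + (2.6)·(-0.8)) / 4 = 0.4/4 = 0.1
  S[Y,Y] = ((1.2)·(1.2) + (1.2)·(1.2) + (-0.8)·(-0.8) + (-0.8)·(-0.8) + (-0.8)·(-0.8)) / 4 = 4.8/4 = 1.2

S is symmetric (S[j,i] = S[i,j]). Assembling:

S = [[8.3, 0.1],
 [0.1, 1.2]]


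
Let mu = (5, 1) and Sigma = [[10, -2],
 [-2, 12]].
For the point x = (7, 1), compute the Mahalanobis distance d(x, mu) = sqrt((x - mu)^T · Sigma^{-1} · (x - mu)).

Step 1 — centre the observation: (x - mu) = (2, 0).

Step 2 — invert Sigma. det(Sigma) = 10·12 - (-2)² = 116.
  Sigma^{-1} = (1/det) · [[d, -b], [-b, a]] = [[0.1034, 0.0172],
 [0.0172, 0.0862]].

Step 3 — form the quadratic (x - mu)^T · Sigma^{-1} · (x - mu):
  Sigma^{-1} · (x - mu) = (0.2069, 0.0345).
  (x - mu)^T · [Sigma^{-1} · (x - mu)] = (2)·(0.2069) + (0)·(0.0345) = 0.4138.

Step 4 — take square root: d = √(0.4138) ≈ 0.6433.

d(x, mu) = √(0.4138) ≈ 0.6433


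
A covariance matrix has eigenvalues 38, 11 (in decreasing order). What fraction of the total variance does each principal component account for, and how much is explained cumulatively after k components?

Step 1 — total variance = trace(Sigma) = Σ λ_i = 38 + 11 = 49.

Step 2 — fraction explained by component i = λ_i / Σ λ:
  PC1: 38/49 = 0.7755
  PC2: 11/49 = 0.2245

Step 3 — cumulative fraction after k components = (λ_1 + ... + λ_k) / Σ λ:
  k = 1: 38/49 = 0.7755
  k = 2: (38 + 11)/49 = 49/49 = 1

Summary (fraction, with percent):

explained: PC1 0.7755 (77.55%), PC2 0.2245 (22.45%);  cumulative: 0.7755, 1


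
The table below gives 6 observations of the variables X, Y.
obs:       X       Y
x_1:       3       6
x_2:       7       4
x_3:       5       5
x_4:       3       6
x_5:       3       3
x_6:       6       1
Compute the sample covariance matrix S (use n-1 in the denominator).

Step 1 — column means:
  mean(X) = (3 + 7 + 5 + 3 + 3 + 6) / 6 = 27/6 = 4.5
  mean(Y) = (6 + 4 + 5 + 6 + 3 + 1) / 6 = 25/6 = 4.1667

Step 2 — sample covariance S[i,j] = (1/(n-1)) · Σ_k (x_{k,i} - mean_i) · (x_{k,j} - mean_j), with n-1 = 5.
  S[X,X] = ((-1.5)·(-1.5) + (2.5)·(2.5) + (0.5)·(0.5) + (-1.5)·(-1.5) + (-1.5)·(-1.5) + (1.5)·(1.5)) / 5 = 15.5/5 = 3.1
  S[X,Y] = ((-1.5)·(1.8333) + (2.5)·(-0.1667) + (0.5)·(0.8333) + (-1.5)·(1.8333) + (-1.5)·(-1.1667) + (1.5)·(-3.1667)) / 5 = -8.5/5 = -1.7
  S[Y,Y] = ((1.8333)·(1.8333) + (-0.1667)·(-0.1667) + (0.8333)·(0.8333) + (1.8333)·(1.8333) + (-1.1667)·(-1.1667) + (-3.1667)·(-3.1667)) / 5 = 18.8333/5 = 3.7667

S is symmetric (S[j,i] = S[i,j]). Assembling:

S = [[3.1, -1.7],
 [-1.7, 3.7667]]


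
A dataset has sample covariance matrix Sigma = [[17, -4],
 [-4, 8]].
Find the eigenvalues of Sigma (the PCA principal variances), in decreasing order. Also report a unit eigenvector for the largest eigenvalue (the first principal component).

Step 1 — characteristic polynomial of 2×2 Sigma:
  det(Sigma - λI) = λ² - trace · λ + det = 0.
  trace = 17 + 8 = 25, det = 17·8 - (-4)² = 120.
Step 2 — discriminant:
  Δ = trace² - 4·det = 625 - 480 = 145.
Step 3 — eigenvalues:
  λ = (trace ± √Δ)/2 = (25 ± 12.0416)/2,
  λ_1 = 18.5208,  λ_2 = 6.4792.

Step 4 — unit eigenvector for λ_1: solve (Sigma - λ_1 I)v = 0. First row:
  (17 - 18.5208)·v_x + (-4)·v_y = 0, i.e. (-1.5208)·v_x + (-4)·v_y = 0,
  so v ∝ (b, λ_1 - a) = (-4, 1.5208); multiply by -1 so the first entry is positive: u = (4, -1.5208).
  ||u|| = √((4)² + (-1.5208)²) = √(18.3128) ≈ 4.2793,
  v_1 = u/||u|| ≈ (0.9347, -0.3554) (||v_1|| = 1).

λ_1 = 18.5208,  λ_2 = 6.4792;  v_1 ≈ (0.9347, -0.3554)


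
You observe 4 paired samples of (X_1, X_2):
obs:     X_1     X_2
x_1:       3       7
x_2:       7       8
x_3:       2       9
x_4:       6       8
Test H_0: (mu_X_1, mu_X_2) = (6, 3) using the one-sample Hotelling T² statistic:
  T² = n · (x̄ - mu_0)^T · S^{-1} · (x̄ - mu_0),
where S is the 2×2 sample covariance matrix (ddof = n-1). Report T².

Step 1 — sample mean vector:
  mean(X_1) = (3 + 7 + 2 + 6) / 4 = 18/4 = 4.5
  mean(X_2) = (7 + 8 + 9 + 8) / 4 = 32/4 = 8
  x̄ = (4.5, 8),  deviation x̄ - mu_0 = (4.5, 8) - (6, 3) = (-1.5, 5).

Step 2 — sample covariance matrix, S[i,j] = (1/(n-1)) · Σ_k (x_{k,i} - mean_i) · (x_{k,j} - mean_j), divisor n-1 = 3:
  S[X_1,X_1] = ((-1.5)·(-1.5) + (2.5)·(2.5) + (-2.5)·(-2.5) + (1.5)·(1.5)) / 3 = 17/3 = 5.6667
  S[X_1,X_2] = ((-1.5)·(-1) + (2.5)·(0) + (-2.5)·(1) + (1.5)·(0)) / 3 = -1/3 = -0.3333
  S[X_2,X_2] = ((-1)·(-1) + (0)·(0) + (1)·(1) + (0)·(0)) / 3 = 2/3 = 0.6667
  S = [[5.6667, -0.3333],
 [-0.3333, 0.6667]].

Step 3 — invert S. det(S) = 5.6667·0.6667 - (-0.3333)² = 3.6667.
  S^{-1} = (1/det) · [[d, -b], [-b, a]] = [[0.1818, 0.0909],
 [0.0909, 1.5455]].

Step 4 — quadratic form (x̄ - mu_0)^T · S^{-1} · (x̄ - mu_0):
  S^{-1} · (x̄ - mu_0) = (0.1818, 7.5909),
  (x̄ - mu_0)^T · [...] = (-1.5)·(0.1818) + (5)·(7.5909) = 37.6818.

Step 5 — scale by n: T² = 4 · 37.6818 = 150.7273.

T² ≈ 150.7273


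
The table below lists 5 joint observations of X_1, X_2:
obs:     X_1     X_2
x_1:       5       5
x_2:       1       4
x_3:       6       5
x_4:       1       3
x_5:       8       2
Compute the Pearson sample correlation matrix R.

Step 1 — column means:
  mean(X_1) = (5 + 1 + 6 + 1 + 8) / 5 = 21/5 = 4.2
  mean(X_2) = (5 + 4 + 5 + 3 + 2) / 5 = 19/5 = 3.8

Step 2 — sample variances and covariances s[i,j] = (1/(n-1)) · Σ_k (x_{k,i} - mean_i) · (x_{k,j} - mean_j), with n-1 = 4:
  s[X_1,X_1] = ((0.8)·(0.8) + (-3.2)·(-3.2) + (1.8)·(1.8) + (-3.2)·(-3.2) + (3.8)·(3.8)) / 4 = 38.8/4 = 9.7
  s[X_1,X_2] = ((0.8)·(1.2) + (-3.2)·(0.2) + (1.8)·(1.2) + (-3.2)·(-0.8) + (3.8)·(-1.8)) / 4 = -1.8/4 = -0.45
  s[X_2,X_2] = ((1.2)·(1.2) + (0.2)·(0.2) + (1.2)·(1.2) + (-0.8)·(-0.8) + (-1.8)·(-1.8)) / 4 = 6.8/4 = 1.7
  Sample standard deviations s_i = √(s[i,i]):
  s(X_1) = √(9.7) = 3.1145
  s(X_2) = √(1.7) = 1.3038

Step 3 — r_{ij} = s_{ij} / (s_i · s_j):
  r[X_1,X_1] = 1 (diagonal).
  r[X_1,X_2] = -0.45 / (3.1145 · 1.3038) = -0.45 / 4.0608 = -0.1108
  r[X_2,X_2] = 1 (diagonal).

R is symmetric with unit diagonal. Assembling:

R = [[1, -0.1108],
 [-0.1108, 1]]


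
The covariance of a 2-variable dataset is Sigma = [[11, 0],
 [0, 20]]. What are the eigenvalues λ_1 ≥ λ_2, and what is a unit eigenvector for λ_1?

Step 1 — characteristic polynomial of 2×2 Sigma:
  det(Sigma - λI) = λ² - trace · λ + det = 0.
  trace = 11 + 20 = 31, det = 11·20 - (0)² = 220.
Step 2 — discriminant:
  Δ = trace² - 4·det = 961 - 880 = 81.
Step 3 — eigenvalues:
  λ = (trace ± √Δ)/2 = (31 ± 9)/2,
  λ_1 = 20,  λ_2 = 11.

Step 4 — unit eigenvector for λ_1: Sigma is diagonal, so its eigenvectors are the coordinate axes. λ_1 = 20 is the diagonal entry on the second coordinate axis, hence
  v_1 = (0, 1) (||v_1|| = 1).

λ_1 = 20,  λ_2 = 11;  v_1 ≈ (0, 1)


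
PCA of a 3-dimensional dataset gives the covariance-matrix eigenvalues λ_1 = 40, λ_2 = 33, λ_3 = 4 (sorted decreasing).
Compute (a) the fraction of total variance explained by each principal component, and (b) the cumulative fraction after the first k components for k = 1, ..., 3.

Step 1 — total variance = trace(Sigma) = Σ λ_i = 40 + 33 + 4 = 77.

Step 2 — fraction explained by component i = λ_i / Σ λ:
  PC1: 40/77 = 0.5195
  PC2: 33/77 = 0.4286
  PC3: 4/77 = 0.0519

Step 3 — cumulative fraction after k components = (λ_1 + ... + λ_k) / Σ λ:
  k = 1: 40/77 = 0.5195
  k = 2: (40 + 33)/77 = 73/77 = 0.9481
  k = 3: (40 + 33 + 4)/77 = 77/77 = 1

Summary (fraction, with percent):

explained: PC1 0.5195 (51.95%), PC2 0.4286 (42.86%), PC3 0.0519 (5.19%);  cumulative: 0.5195, 0.9481, 1


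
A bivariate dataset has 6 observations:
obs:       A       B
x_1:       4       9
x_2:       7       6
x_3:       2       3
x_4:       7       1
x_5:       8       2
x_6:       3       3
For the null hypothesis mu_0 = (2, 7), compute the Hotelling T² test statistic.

Step 1 — sample mean vector:
  mean(A) = (4 + 7 + 2 + 7 + 8 + 3) / 6 = 31/6 = 5.1667
  mean(B) = (9 + 6 + 3 + 1 + 2 + 3) / 6 = 24/6 = 4
  x̄ = (5.1667, 4),  deviation x̄ - mu_0 = (5.1667, 4) - (2, 7) = (3.1667, -3).

Step 2 — sample covariance matrix, S[i,j] = (1/(n-1)) · Σ_k (x_{k,i} - mean_i) · (x_{k,j} - mean_j), divisor n-1 = 5:
  S[A,A] = ((-1.1667)·(-1.1667) + (1.8333)·(1.8333) + (-3.1667)·(-3.1667) + (1.8333)·(1.8333) + (2.8333)·(2.8333) + (-2.1667)·(-2.1667)) / 5 = 30.8333/5 = 6.1667
  S[A,B] = ((-1.1667)·(5) + (1.8333)·(2) + (-3.1667)·(-1) + (1.8333)·(-3) + (2.8333)·(-2) + (-2.1667)·(-1)) / 5 = -8/5 = -1.6
  S[B,B] = ((5)·(5) + (2)·(2) + (-1)·(-1) + (-3)·(-3) + (-2)·(-2) + (-1)·(-1)) / 5 = 44/5 = 8.8
  S = [[6.1667, -1.6],
 [-1.6, 8.8]].

Step 3 — invert S. det(S) = 6.1667·8.8 - (-1.6)² = 51.7067.
  S^{-1} = (1/det) · [[d, -b], [-b, a]] = [[0.1702, 0.0309],
 [0.0309, 0.1193]].

Step 4 — quadratic form (x̄ - mu_0)^T · S^{-1} · (x̄ - mu_0):
  S^{-1} · (x̄ - mu_0) = (0.4461, -0.2598),
  (x̄ - mu_0)^T · [...] = (3.1667)·(0.4461) + (-3)·(-0.2598) = 2.1921.

Step 5 — scale by n: T² = 6 · 2.1921 = 13.1524.

T² ≈ 13.1524


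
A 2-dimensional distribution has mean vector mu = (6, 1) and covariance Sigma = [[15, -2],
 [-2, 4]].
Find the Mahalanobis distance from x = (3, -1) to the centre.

Step 1 — centre the observation: (x - mu) = (-3, -2).

Step 2 — invert Sigma. det(Sigma) = 15·4 - (-2)² = 56.
  Sigma^{-1} = (1/det) · [[d, -b], [-b, a]] = [[0.0714, 0.0357],
 [0.0357, 0.2679]].

Step 3 — form the quadratic (x - mu)^T · Sigma^{-1} · (x - mu):
  Sigma^{-1} · (x - mu) = (-0.2857, -0.6429).
  (x - mu)^T · [Sigma^{-1} · (x - mu)] = (-3)·(-0.2857) + (-2)·(-0.6429) = 2.1429.

Step 4 — take square root: d = √(2.1429) ≈ 1.4639.

d(x, mu) = √(2.1429) ≈ 1.4639


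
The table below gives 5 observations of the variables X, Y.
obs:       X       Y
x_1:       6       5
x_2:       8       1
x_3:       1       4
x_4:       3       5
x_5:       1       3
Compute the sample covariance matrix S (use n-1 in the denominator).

Step 1 — column means:
  mean(X) = (6 + 8 + 1 + 3 + 1) / 5 = 19/5 = 3.8
  mean(Y) = (5 + 1 + 4 + 5 + 3) / 5 = 18/5 = 3.6

Step 2 — sample covariance S[i,j] = (1/(n-1)) · Σ_k (x_{k,i} - mean_i) · (x_{k,j} - mean_j), with n-1 = 4.
  S[X,X] = ((2.2)·(2.2) + (4.2)·(4.2) + (-2.8)·(-2.8) + (-0.8)·(-0.8) + (-2.8)·(-2.8)) / 4 = 38.8/4 = 9.7
  S[X,Y] = ((2.2)·(1.4) + (4.2)·(-2.6) + (-2.8)·(0.4) + (-0.8)·(1.4) + (-2.8)·(-0.6)) / 4 = -8.4/4 = -2.1
  S[Y,Y] = ((1.4)·(1.4) + (-2.6)·(-2.6) + (0.4)·(0.4) + (1.4)·(1.4) + (-0.6)·(-0.6)) / 4 = 11.2/4 = 2.8

S is symmetric (S[j,i] = S[i,j]). Assembling:

S = [[9.7, -2.1],
 [-2.1, 2.8]]


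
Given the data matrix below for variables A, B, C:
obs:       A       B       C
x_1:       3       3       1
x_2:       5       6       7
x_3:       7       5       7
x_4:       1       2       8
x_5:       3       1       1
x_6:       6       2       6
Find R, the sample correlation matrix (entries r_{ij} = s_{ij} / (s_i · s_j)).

Step 1 — column means:
  mean(A) = (3 + 5 + 7 + 1 + 3 + 6) / 6 = 25/6 = 4.1667
  mean(B) = (3 + 6 + 5 + 2 + 1 + 2) / 6 = 19/6 = 3.1667
  mean(C) = (1 + 7 + 7 + 8 + 1 + 6) / 6 = 30/6 = 5

Step 2 — sample variances and covariances s[i,j] = (1/(n-1)) · Σ_k (x_{k,i} - mean_i) · (x_{k,j} - mean_j), with n-1 = 5:
  s[A,A] = ((-1.1667)·(-1.1667) + (0.8333)·(0.8333) + (2.8333)·(2.8333) + (-3.1667)·(-3.1667) + (-1.1667)·(-1.1667) + (1.8333)·(1.8333)) / 5 = 24.8333/5 = 4.9667
  s[A,B] = ((-1.1667)·(-0.1667) + (0.8333)·(2.8333) + (2.8333)·(1.8333) + (-3.1667)·(-1.1667) + (-1.1667)·(-2.1667) + (1.8333)·(-1.1667)) / 5 = 11.8333/5 = 2.3667
  s[A,C] = ((-1.1667)·(-4) + (0.8333)·(2) + (2.8333)·(2) + (-3.1667)·(3) + (-1.1667)·(-4) + (1.8333)·(1)) / 5 = 9/5 = 1.8
  s[B,B] = ((-0.1667)·(-0.1667) + (2.8333)·(2.8333) + (1.8333)·(1.8333) + (-1.1667)·(-1.1667) + (-2.1667)·(-2.1667) + (-1.1667)·(-1.1667)) / 5 = 18.8333/5 = 3.7667
  s[B,C] = ((-0.1667)·(-4) + (2.8333)·(2) + (1.8333)·(2) + (-1.1667)·(3) + (-2.1667)·(-4) + (-1.1667)·(1)) / 5 = 14/5 = 2.8
  s[C,C] = ((-4)·(-4) + (2)·(2) + (2)·(2) + (3)·(3) + (-4)·(-4) + (1)·(1)) / 5 = 50/5 = 10
  Sample standard deviations s_i = √(s[i,i]):
  s(A) = √(4.9667) = 2.2286
  s(B) = √(3.7667) = 1.9408
  s(C) = √(10) = 3.1623

Step 3 — r_{ij} = s_{ij} / (s_i · s_j):
  r[A,A] = 1 (diagonal).
  r[A,B] = 2.3667 / (2.2286 · 1.9408) = 2.3667 / 4.3252 = 0.5472
  r[A,C] = 1.8 / (2.2286 · 3.1623) = 1.8 / 7.0475 = 0.2554
  r[B,B] = 1 (diagonal).
  r[B,C] = 2.8 / (1.9408 · 3.1623) = 2.8 / 6.1373 = 0.4562
  r[C,C] = 1 (diagonal).

R is symmetric with unit diagonal. Assembling:

R = [[1, 0.5472, 0.2554],
 [0.5472, 1, 0.4562],
 [0.2554, 0.4562, 1]]


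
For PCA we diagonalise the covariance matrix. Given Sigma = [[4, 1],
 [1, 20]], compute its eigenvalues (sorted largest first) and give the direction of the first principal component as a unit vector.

Step 1 — characteristic polynomial of 2×2 Sigma:
  det(Sigma - λI) = λ² - trace · λ + det = 0.
  trace = 4 + 20 = 24, det = 4·20 - (1)² = 79.
Step 2 — discriminant:
  Δ = trace² - 4·det = 576 - 316 = 260.
Step 3 — eigenvalues:
  λ = (trace ± √Δ)/2 = (24 ± 16.1245)/2,
  λ_1 = 20.0623,  λ_2 = 3.9377.

Step 4 — unit eigenvector for λ_1: solve (Sigma - λ_1 I)v = 0. First row:
  (4 - 20.0623)·v_x + (1)·v_y = 0, i.e. (-16.0623)·v_x + (1)·v_y = 0,
  so v ∝ (b, λ_1 - a) = (1, 16.0623) = u.
  ||u|| = √((1)² + (16.0623)²) = √(258.9961) ≈ 16.0934,
  v_1 = u/||u|| ≈ (0.0621, 0.9981) (||v_1|| = 1).

λ_1 = 20.0623,  λ_2 = 3.9377;  v_1 ≈ (0.0621, 0.9981)


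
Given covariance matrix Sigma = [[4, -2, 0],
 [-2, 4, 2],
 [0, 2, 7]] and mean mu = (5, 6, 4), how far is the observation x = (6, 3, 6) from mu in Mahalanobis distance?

Step 1 — centre the observation: (x - mu) = (1, -3, 2).

Step 2 — invert Sigma (cofactor / det for 3×3, or solve directly):
  Sigma^{-1} = [[0.3529, 0.2059, -0.0588],
 [0.2059, 0.4118, -0.1176],
 [-0.0588, -0.1176, 0.1765]].

Step 3 — form the quadratic (x - mu)^T · Sigma^{-1} · (x - mu):
  Sigma^{-1} · (x - mu) = (-0.3824, -1.2647, 0.6471).
  (x - mu)^T · [Sigma^{-1} · (x - mu)] = (1)·(-0.3824) + (-3)·(-1.2647) + (2)·(0.6471) = 4.7059.

Step 4 — take square root: d = √(4.7059) ≈ 2.1693.

d(x, mu) = √(4.7059) ≈ 2.1693


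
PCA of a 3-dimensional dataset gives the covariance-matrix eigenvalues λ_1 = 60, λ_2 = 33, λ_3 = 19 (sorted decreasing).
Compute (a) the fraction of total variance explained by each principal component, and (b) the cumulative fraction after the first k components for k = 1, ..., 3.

Step 1 — total variance = trace(Sigma) = Σ λ_i = 60 + 33 + 19 = 112.

Step 2 — fraction explained by component i = λ_i / Σ λ:
  PC1: 60/112 = 0.5357
  PC2: 33/112 = 0.2946
  PC3: 19/112 = 0.1696

Step 3 — cumulative fraction after k components = (λ_1 + ... + λ_k) / Σ λ:
  k = 1: 60/112 = 0.5357
  k = 2: (60 + 33)/112 = 93/112 = 0.8304
  k = 3: (60 + 33 + 19)/112 = 112/112 = 1

Summary (fraction, with percent):

explained: PC1 0.5357 (53.57%), PC2 0.2946 (29.46%), PC3 0.1696 (16.96%);  cumulative: 0.5357, 0.8304, 1


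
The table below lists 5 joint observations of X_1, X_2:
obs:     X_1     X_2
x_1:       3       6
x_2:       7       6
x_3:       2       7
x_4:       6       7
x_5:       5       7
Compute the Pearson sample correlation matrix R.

Step 1 — column means:
  mean(X_1) = (3 + 7 + 2 + 6 + 5) / 5 = 23/5 = 4.6
  mean(X_2) = (6 + 6 + 7 + 7 + 7) / 5 = 33/5 = 6.6

Step 2 — sample variances and covariances s[i,j] = (1/(n-1)) · Σ_k (x_{k,i} - mean_i) · (x_{k,j} - mean_j), with n-1 = 4:
  s[X_1,X_1] = ((-1.6)·(-1.6) + (2.4)·(2.4) + (-2.6)·(-2.6) + (1.4)·(1.4) + (0.4)·(0.4)) / 4 = 17.2/4 = 4.3
  s[X_1,X_2] = ((-1.6)·(-0.6) + (2.4)·(-0.6) + (-2.6)·(0.4) + (1.4)·(0.4) + (0.4)·(0.4)) / 4 = -0.8/4 = -0.2
  s[X_2,X_2] = ((-0.6)·(-0.6) + (-0.6)·(-0.6) + (0.4)·(0.4) + (0.4)·(0.4) + (0.4)·(0.4)) / 4 = 1.2/4 = 0.3
  Sample standard deviations s_i = √(s[i,i]):
  s(X_1) = √(4.3) = 2.0736
  s(X_2) = √(0.3) = 0.5477

Step 3 — r_{ij} = s_{ij} / (s_i · s_j):
  r[X_1,X_1] = 1 (diagonal).
  r[X_1,X_2] = -0.2 / (2.0736 · 0.5477) = -0.2 / 1.1358 = -0.1761
  r[X_2,X_2] = 1 (diagonal).

R is symmetric with unit diagonal. Assembling:

R = [[1, -0.1761],
 [-0.1761, 1]]


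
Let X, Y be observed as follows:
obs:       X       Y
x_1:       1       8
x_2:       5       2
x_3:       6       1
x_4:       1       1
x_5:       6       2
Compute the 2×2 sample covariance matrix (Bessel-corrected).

Step 1 — column means:
  mean(X) = (1 + 5 + 6 + 1 + 6) / 5 = 19/5 = 3.8
  mean(Y) = (8 + 2 + 1 + 1 + 2) / 5 = 14/5 = 2.8

Step 2 — sample covariance S[i,j] = (1/(n-1)) · Σ_k (x_{k,i} - mean_i) · (x_{k,j} - mean_j), with n-1 = 4.
  S[X,X] = ((-2.8)·(-2.8) + (1.2)·(1.2) + (2.2)·(2.2) + (-2.8)·(-2.8) + (2.2)·(2.2)) / 4 = 26.8/4 = 6.7
  S[X,Y] = ((-2.8)·(5.2) + (1.2)·(-0.8) + (2.2)·(-1.8) + (-2.8)·(-1.8) + (2.2)·(-0.8)) / 4 = -16.2/4 = -4.05
  S[Y,Y] = ((5.2)·(5.2) + (-0.8)·(-0.8) + (-1.8)·(-1.8) + (-1.8)·(-1.8) + (-0.8)·(-0.8)) / 4 = 34.8/4 = 8.7

S is symmetric (S[j,i] = S[i,j]). Assembling:

S = [[6.7, -4.05],
 [-4.05, 8.7]]


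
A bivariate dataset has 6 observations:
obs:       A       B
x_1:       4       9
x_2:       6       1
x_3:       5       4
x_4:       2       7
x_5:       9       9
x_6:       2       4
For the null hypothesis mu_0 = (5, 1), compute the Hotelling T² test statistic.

Step 1 — sample mean vector:
  mean(A) = (4 + 6 + 5 + 2 + 9 + 2) / 6 = 28/6 = 4.6667
  mean(B) = (9 + 1 + 4 + 7 + 9 + 4) / 6 = 34/6 = 5.6667
  x̄ = (4.6667, 5.6667),  deviation x̄ - mu_0 = (4.6667, 5.6667) - (5, 1) = (-0.3333, 4.6667).

Step 2 — sample covariance matrix, S[i,j] = (1/(n-1)) · Σ_k (x_{k,i} - mean_i) · (x_{k,j} - mean_j), divisor n-1 = 5:
  S[A,A] = ((-0.6667)·(-0.6667) + (1.3333)·(1.3333) + (0.3333)·(0.3333) + (-2.6667)·(-2.6667) + (4.3333)·(4.3333) + (-2.6667)·(-2.6667)) / 5 = 35.3333/5 = 7.0667
  S[A,B] = ((-0.6667)·(3.3333) + (1.3333)·(-4.6667) + (0.3333)·(-1.6667) + (-2.6667)·(1.3333) + (4.3333)·(3.3333) + (-2.6667)·(-1.6667)) / 5 = 6.3333/5 = 1.2667
  S[B,B] = ((3.3333)·(3.3333) + (-4.6667)·(-4.6667) + (-1.6667)·(-1.6667) + (1.3333)·(1.3333) + (3.3333)·(3.3333) + (-1.6667)·(-1.6667)) / 5 = 51.3333/5 = 10.2667
  S = [[7.0667, 1.2667],
 [1.2667, 10.2667]].

Step 3 — invert S. det(S) = 7.0667·10.2667 - (1.2667)² = 70.9467.
  S^{-1} = (1/det) · [[d, -b], [-b, a]] = [[0.1447, -0.0179],
 [-0.0179, 0.0996]].

Step 4 — quadratic form (x̄ - mu_0)^T · S^{-1} · (x̄ - mu_0):
  S^{-1} · (x̄ - mu_0) = (-0.1316, 0.4708),
  (x̄ - mu_0)^T · [...] = (-0.3333)·(-0.1316) + (4.6667)·(0.4708) = 2.2408.

Step 5 — scale by n: T² = 6 · 2.2408 = 13.4448.

T² ≈ 13.4448


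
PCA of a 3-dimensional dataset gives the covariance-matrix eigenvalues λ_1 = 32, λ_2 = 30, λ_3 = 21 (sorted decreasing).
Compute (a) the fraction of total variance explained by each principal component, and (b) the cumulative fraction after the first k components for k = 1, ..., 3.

Step 1 — total variance = trace(Sigma) = Σ λ_i = 32 + 30 + 21 = 83.

Step 2 — fraction explained by component i = λ_i / Σ λ:
  PC1: 32/83 = 0.3855
  PC2: 30/83 = 0.3614
  PC3: 21/83 = 0.253

Step 3 — cumulative fraction after k components = (λ_1 + ... + λ_k) / Σ λ:
  k = 1: 32/83 = 0.3855
  k = 2: (32 + 30)/83 = 62/83 = 0.747
  k = 3: (32 + 30 + 21)/83 = 83/83 = 1

Summary (fraction, with percent):

explained: PC1 0.3855 (38.55%), PC2 0.3614 (36.14%), PC3 0.253 (25.3%);  cumulative: 0.3855, 0.747, 1


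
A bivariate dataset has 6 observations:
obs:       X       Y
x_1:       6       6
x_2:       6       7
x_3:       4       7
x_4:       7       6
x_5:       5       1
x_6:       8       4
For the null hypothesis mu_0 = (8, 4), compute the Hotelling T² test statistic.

Step 1 — sample mean vector:
  mean(X) = (6 + 6 + 4 + 7 + 5 + 8) / 6 = 36/6 = 6
  mean(Y) = (6 + 7 + 7 + 6 + 1 + 4) / 6 = 31/6 = 5.1667
  x̄ = (6, 5.1667),  deviation x̄ - mu_0 = (6, 5.1667) - (8, 4) = (-2, 1.1667).

Step 2 — sample covariance matrix, S[i,j] = (1/(n-1)) · Σ_k (x_{k,i} - mean_i) · (x_{k,j} - mean_j), divisor n-1 = 5:
  S[X,X] = ((0)·(0) + (0)·(0) + (-2)·(-2) + (1)·(1) + (-1)·(-1) + (2)·(2)) / 5 = 10/5 = 2
  S[X,Y] = ((0)·(0.8333) + (0)·(1.8333) + (-2)·(1.8333) + (1)·(0.8333) + (-1)·(-4.1667) + (2)·(-1.1667)) / 5 = -1/5 = -0.2
  S[Y,Y] = ((0.8333)·(0.8333) + (1.8333)·(1.8333) + (1.8333)·(1.8333) + (0.8333)·(0.8333) + (-4.1667)·(-4.1667) + (-1.1667)·(-1.1667)) / 5 = 26.8333/5 = 5.3667
  S = [[2, -0.2],
 [-0.2, 5.3667]].

Step 3 — invert S. det(S) = 2·5.3667 - (-0.2)² = 10.6933.
  S^{-1} = (1/det) · [[d, -b], [-b, a]] = [[0.5019, 0.0187],
 [0.0187, 0.187]].

Step 4 — quadratic form (x̄ - mu_0)^T · S^{-1} · (x̄ - mu_0):
  S^{-1} · (x̄ - mu_0) = (-0.9819, 0.1808),
  (x̄ - mu_0)^T · [...] = (-2)·(-0.9819) + (1.1667)·(0.1808) = 2.1748.

Step 5 — scale by n: T² = 6 · 2.1748 = 13.0486.

T² ≈ 13.0486


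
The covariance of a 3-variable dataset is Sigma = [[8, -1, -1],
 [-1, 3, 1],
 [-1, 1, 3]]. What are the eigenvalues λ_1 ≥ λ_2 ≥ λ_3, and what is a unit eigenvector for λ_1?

Step 1 — characteristic polynomial p(λ) = det(λI - Sigma) = λ³ - tr·λ² + c_1·λ - det, where tr = trace, c_1 = sum of the principal 2×2 minors, det = det(Sigma):
  tr = 8 + 3 + 3 = 14,
  c_1 = (8·3 - (-1)²) + (8·3 - (-1)²) + (3·3 - (1)²) = 23 + 23 + 8 = 54,
  det = 8·(3·3 - (1)²) - (-1)·((-1)·3 - (1)·(-1)) + (-1)·((-1)·(1) - 3·(-1)) = 8·(8) - (-1)·(-2) + (-1)·(2) = 60.
  So p(λ) = λ³ - 14λ² + 54λ - 60.
Step 2 — look for an integer root (rational root theorem: any rational root is an integer divisor of 60). Testing λ = 2:
  p(2) = 8 - 56 + 108 - 60 = 0  ✓
  Dividing out (λ - 2): p(λ) = (λ - 2)(λ² - 12λ + 30).
Step 3 — remaining eigenvalues from the quadratic λ² - 12λ + 30 = 0:
  Δ = 12² - 4·30 = 144 - 120 = 24,  λ = (12 ± √24)/2 = (12 ± 4.899)/2 ≈ 8.4495 or 3.5505.
  Sorted: λ_1 = 8.4495,  λ_2 = 3.5505,  λ_3 = 2  (check: sum = 14 = tr ✓).

Step 4 — unit eigenvector for λ_1 ≈ 8.4495: v spans the null space of (Sigma - λ_1 I), whose rows are
  r_1 = (-0.4495, -1, -1),  r_2 = (-1, -5.4495, 1),  r_3 = (-1, 1, -5.4495).
  v is orthogonal to every row, so take v ∝ r_1 × r_2 = ((-1)·(1) - (-1)·(-5.4495), (-1)·(-1) - (-0.4495)·(1), (-0.4495)·(-5.4495) - (-1)·(-1)) ≈ (-6.4495, 1.4495, 1.4495).
  Rescale (multiply by -1 so the first nonzero entry is positive): u = (6.4495, -1.4495, -1.4495).
  ||u|| = √((6.4495)² + (-1.4495)² + (-1.4495)²) = √(45.798) ≈ 6.7674,  v_1 = u/||u|| ≈ (0.953, -0.2142, -0.2142) (||v_1|| = 1).

λ_1 = 8.4495,  λ_2 = 3.5505,  λ_3 = 2;  v_1 ≈ (0.953, -0.2142, -0.2142)


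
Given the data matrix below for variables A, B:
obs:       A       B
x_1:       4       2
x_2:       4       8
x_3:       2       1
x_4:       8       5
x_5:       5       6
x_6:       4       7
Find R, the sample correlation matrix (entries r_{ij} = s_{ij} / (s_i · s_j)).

Step 1 — column means:
  mean(A) = (4 + 4 + 2 + 8 + 5 + 4) / 6 = 27/6 = 4.5
  mean(B) = (2 + 8 + 1 + 5 + 6 + 7) / 6 = 29/6 = 4.8333

Step 2 — sample variances and covariances s[i,j] = (1/(n-1)) · Σ_k (x_{k,i} - mean_i) · (x_{k,j} - mean_j), with n-1 = 5:
  s[A,A] = ((-0.5)·(-0.5) + (-0.5)·(-0.5) + (-2.5)·(-2.5) + (3.5)·(3.5) + (0.5)·(0.5) + (-0.5)·(-0.5)) / 5 = 19.5/5 = 3.9
  s[A,B] = ((-0.5)·(-2.8333) + (-0.5)·(3.1667) + (-2.5)·(-3.8333) + (3.5)·(0.1667) + (0.5)·(1.1667) + (-0.5)·(2.1667)) / 5 = 9.5/5 = 1.9
  s[B,B] = ((-2.8333)·(-2.8333) + (3.1667)·(3.1667) + (-3.8333)·(-3.8333) + (0.1667)·(0.1667) + (1.1667)·(1.1667) + (2.1667)·(2.1667)) / 5 = 38.8333/5 = 7.7667
  Sample standard deviations s_i = √(s[i,i]):
  s(A) = √(3.9) = 1.9748
  s(B) = √(7.7667) = 2.7869

Step 3 — r_{ij} = s_{ij} / (s_i · s_j):
  r[A,A] = 1 (diagonal).
  r[A,B] = 1.9 / (1.9748 · 2.7869) = 1.9 / 5.5036 = 0.3452
  r[B,B] = 1 (diagonal).

R is symmetric with unit diagonal. Assembling:

R = [[1, 0.3452],
 [0.3452, 1]]


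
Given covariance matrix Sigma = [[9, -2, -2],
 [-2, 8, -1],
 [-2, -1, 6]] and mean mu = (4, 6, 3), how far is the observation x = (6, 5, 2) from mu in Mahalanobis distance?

Step 1 — centre the observation: (x - mu) = (2, -1, -1).

Step 2 — invert Sigma (cofactor / det for 3×3, or solve directly):
  Sigma^{-1} = [[0.1309, 0.039, 0.0501],
 [0.039, 0.1393, 0.0362],
 [0.0501, 0.0362, 0.1894]].

Step 3 — form the quadratic (x - mu)^T · Sigma^{-1} · (x - mu):
  Sigma^{-1} · (x - mu) = (0.1727, -0.0975, -0.1253).
  (x - mu)^T · [Sigma^{-1} · (x - mu)] = (2)·(0.1727) + (-1)·(-0.0975) + (-1)·(-0.1253) = 0.5682.

Step 4 — take square root: d = √(0.5682) ≈ 0.7538.

d(x, mu) = √(0.5682) ≈ 0.7538


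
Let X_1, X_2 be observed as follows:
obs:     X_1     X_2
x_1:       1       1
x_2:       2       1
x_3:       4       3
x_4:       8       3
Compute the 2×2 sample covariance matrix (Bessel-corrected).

Step 1 — column means:
  mean(X_1) = (1 + 2 + 4 + 8) / 4 = 15/4 = 3.75
  mean(X_2) = (1 + 1 + 3 + 3) / 4 = 8/4 = 2

Step 2 — sample covariance S[i,j] = (1/(n-1)) · Σ_k (x_{k,i} - mean_i) · (x_{k,j} - mean_j), with n-1 = 3.
  S[X_1,X_1] = ((-2.75)·(-2.75) + (-1.75)·(-1.75) + (0.25)·(0.25) + (4.25)·(4.25)) / 3 = 28.75/3 = 9.5833
  S[X_1,X_2] = ((-2.75)·(-1) + (-1.75)·(-1) + (0.25)·(1) + (4.25)·(1)) / 3 = 9/3 = 3
  S[X_2,X_2] = ((-1)·(-1) + (-1)·(-1) + (1)·(1) + (1)·(1)) / 3 = 4/3 = 1.3333

S is symmetric (S[j,i] = S[i,j]). Assembling:

S = [[9.5833, 3],
 [3, 1.3333]]


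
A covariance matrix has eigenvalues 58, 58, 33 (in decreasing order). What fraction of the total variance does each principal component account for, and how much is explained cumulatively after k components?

Step 1 — total variance = trace(Sigma) = Σ λ_i = 58 + 58 + 33 = 149.

Step 2 — fraction explained by component i = λ_i / Σ λ:
  PC1: 58/149 = 0.3893
  PC2: 58/149 = 0.3893
  PC3: 33/149 = 0.2215

Step 3 — cumulative fraction after k components = (λ_1 + ... + λ_k) / Σ λ:
  k = 1: 58/149 = 0.3893
  k = 2: (58 + 58)/149 = 116/149 = 0.7785
  k = 3: (58 + 58 + 33)/149 = 149/149 = 1

Summary (fraction, with percent):

explained: PC1 0.3893 (38.93%), PC2 0.3893 (38.93%), PC3 0.2215 (22.15%);  cumulative: 0.3893, 0.7785, 1


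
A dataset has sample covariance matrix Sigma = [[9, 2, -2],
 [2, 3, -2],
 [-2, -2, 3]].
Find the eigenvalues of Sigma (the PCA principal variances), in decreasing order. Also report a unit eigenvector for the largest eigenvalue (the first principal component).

Step 1 — characteristic polynomial p(λ) = det(λI - Sigma) = λ³ - tr·λ² + c_1·λ - det, where tr = trace, c_1 = sum of the principal 2×2 minors, det = det(Sigma):
  tr = 9 + 3 + 3 = 15,
  c_1 = (9·3 - (2)²) + (9·3 - (-2)²) + (3·3 - (-2)²) = 23 + 23 + 5 = 51,
  det = 9·(3·3 - (-2)²) - (2)·((2)·3 - (-2)·(-2)) + (-2)·((2)·(-2) - 3·(-2)) = 9·(5) - (2)·(2) + (-2)·(2) = 37.
  So p(λ) = λ³ - 15λ² + 51λ - 37.
Step 2 — look for an integer root (rational root theorem: any rational root is an integer divisor of 37). Testing λ = 1:
  p(1) = 1 - 15 + 51 - 37 = 0  ✓
  Dividing out (λ - 1): p(λ) = (λ - 1)(λ² - 14λ + 37).
Step 3 — remaining eigenvalues from the quadratic λ² - 14λ + 37 = 0:
  Δ = 14² - 4·37 = 196 - 148 = 48,  λ = (14 ± √48)/2 = (14 ± 6.9282)/2 ≈ 10.4641 or 3.5359.
  Sorted: λ_1 = 10.4641,  λ_2 = 3.5359,  λ_3 = 1  (check: sum = 15 = tr ✓).

Step 4 — unit eigenvector for λ_1 ≈ 10.4641: v spans the null space of (Sigma - λ_1 I), whose rows are
  r_1 = (-1.4641, 2, -2),  r_2 = (2, -7.4641, -2),  r_3 = (-2, -2, -7.4641).
  v is orthogonal to every row, so take v ∝ r_1 × r_2 = ((2)·(-2) - (-2)·(-7.4641), (-2)·(2) - (-1.4641)·(-2), (-1.4641)·(-7.4641) - (2)·(2)) ≈ (-18.9282, -6.9282, 6.9282).
  Rescale (multiply by -1 so the first nonzero entry is positive): u = (18.9282, 6.9282, -6.9282).
  ||u|| = √((18.9282)² + (6.9282)² + (-6.9282)²) = √(454.2769) ≈ 21.3138,  v_1 = u/||u|| ≈ (0.8881, 0.3251, -0.3251) (||v_1|| = 1).

λ_1 = 10.4641,  λ_2 = 3.5359,  λ_3 = 1;  v_1 ≈ (0.8881, 0.3251, -0.3251)
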